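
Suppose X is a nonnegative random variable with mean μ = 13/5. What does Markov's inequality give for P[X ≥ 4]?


μ = E[X] = 13/5, a = 4.
Markov: P[X ≥ 4] ≤ μ/a = (13/5)/4 = 13/20.
Numerically: ≈ 0.650000.
(Since a = 4 > μ = 2.600000, the bound 13/20 is < 1 and informative.)

P[X ≥ 4] ≤ 13/20 ≈ 0.650000.


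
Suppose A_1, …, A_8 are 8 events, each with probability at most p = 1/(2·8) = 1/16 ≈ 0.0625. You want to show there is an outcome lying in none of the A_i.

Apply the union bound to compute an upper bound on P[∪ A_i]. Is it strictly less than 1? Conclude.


Union bound: P[∪_{i=1}^{8} A_i] ≤ Σ_i P[A_i] ≤ 8·p = 8·(1/16) = 1/2.
Numerically: 1/2 ≈ 0.5000.
Is 1/2 < 1? YES.
Since P[∪ A_i] ≤ 1/2 < 1, the complement has P[∩ A_i^c] ≥ 1 − 1/2 = 1/2 > 0, so some outcome avoids every A_i.

8·p = 1/2 ≈ 0.5000; existence CERTIFIED by the union bound.


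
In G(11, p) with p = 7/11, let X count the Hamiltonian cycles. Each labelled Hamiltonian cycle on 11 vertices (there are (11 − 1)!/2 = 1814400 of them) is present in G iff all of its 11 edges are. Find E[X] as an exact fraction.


K_11 has (11 − 1)!/2 = 1814400 labelled Hamiltonian cycles.
For each such Hamiltonian cycle H, let X_H = 1 if all 11 edges of H are present in G. Then P[X_H = 1] = p^{11} = (7/11)^{11} = 1977326743/285311670611.
Summing the indicators: E[X] = Σ_H E[X_H] = 1814400 · p^{11} = 1814400 · 1977326743/285311670611 = 3587661642499200/285311670611.
Numerically: E[X] ≈ 12574.5.

E[X] = 1814400 · (7/11)^{11} = 3587661642499200/285311670611 ≈ 12574.5.


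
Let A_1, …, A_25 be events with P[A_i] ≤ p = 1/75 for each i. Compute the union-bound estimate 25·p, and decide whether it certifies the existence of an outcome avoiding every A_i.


Union bound: P[∪_{i=1}^{25} A_i] ≤ Σ_i P[A_i] ≤ 25·p = 25·(1/75) = 1/3.
Numerically: 1/3 ≈ 0.3333.
Is 1/3 < 1? YES.
Since P[∪ A_i] ≤ 1/3 < 1, the complement has P[∩ A_i^c] ≥ 1 − 1/3 = 2/3 > 0, so some outcome avoids every A_i.

25·p = 1/3 ≈ 0.3333; existence CERTIFIED by the union bound.


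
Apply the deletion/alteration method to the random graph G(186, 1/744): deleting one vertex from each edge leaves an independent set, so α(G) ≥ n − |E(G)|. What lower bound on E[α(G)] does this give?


E[|E(G)|] = C(186, 2)·p = 17205 · (1/744) = 185/8.
E[α(G)] ≥ n − E[|E(G)|] = 186 − 185/8 = 1303/8.
Numerically: ≈ 162.8750.
(This is only a lower bound; the true E[α(G)] may be larger.)

E[α(G)] ≥ 1303/8 ≈ 162.8750.


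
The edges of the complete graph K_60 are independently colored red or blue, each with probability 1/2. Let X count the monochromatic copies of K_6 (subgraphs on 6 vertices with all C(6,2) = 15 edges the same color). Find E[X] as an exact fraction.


Let X = Σ_S X_S over the C(60, 6) = 50063860 subsets S of size 6, where X_S = 1 if the K_6 on S is monochromatic.
For a fixed S, the K_6 on S has C(6, 2) = 15 edges. P[all 15 edges red] = (1/2)^15, and likewise for blue, so P[monochromatic] = 2·(1/2)^15 = 2^{1 − 15} = 1/16384.
By linearity: E[X] = C(60, 6) · 2^{1 − 15} = 50063860 · 1/16384 = 12515965/4096.
Numerically: E[X] ≈ 3055.655518.

E[X] = C(60,6)·2^(1−C(6,2)) = 12515965/4096 ≈ 3055.655518.


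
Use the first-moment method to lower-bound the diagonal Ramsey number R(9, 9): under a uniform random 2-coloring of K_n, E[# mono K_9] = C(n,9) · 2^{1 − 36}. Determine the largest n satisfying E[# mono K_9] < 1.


We need C(n, 9) · 2^{1 − 36} < 1, i.e. C(n, 9) < 2^{36 − 1} = 34359738368.
Check values of n near the boundary:
  n = 60: C(60, 9) = 14783142660; 14783142660 < 34359738368? YES
  n = 61: C(61, 9) = 17341763505; 17341763505 < 34359738368? YES
  n = 62: C(62, 9) = 20286591270; 20286591270 < 34359738368? YES
  n = 63: C(63, 9) = 23667689815; 23667689815 < 34359738368? YES
  n = 64: C(64, 9) = 27540584512; 27540584512 < 34359738368? YES
  n = 65: C(65, 9) = 31966749880; 31966749880 < 34359738368? YES
  n = 66: C(66, 9) = 37014131440; 37014131440 < 34359738368? NO
  n = 67: C(67, 9) = 42757703560; 42757703560 < 34359738368? NO
  n = 68: C(68, 9) = 49280065120; 49280065120 < 34359738368? NO
The largest n with C(n, 9) < 34359738368 is n = 65 (where E[X] = 3995843735/4294967296 ≈ 0.930355). Hence R(9, 9) > 65, i.e. R(9, 9) ≥ 66.

Largest n = 65; hence R(9, 9) > 65.


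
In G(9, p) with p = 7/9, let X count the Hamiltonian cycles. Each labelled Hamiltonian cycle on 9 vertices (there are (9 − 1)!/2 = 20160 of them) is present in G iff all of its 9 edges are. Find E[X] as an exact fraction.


K_9 has (9 − 1)!/2 = 20160 labelled Hamiltonian cycles.
For each such Hamiltonian cycle H, let X_H = 1 if all 9 edges of H are present in G. Then P[X_H = 1] = p^{9} = (7/9)^{9} = 40353607/387420489.
By linearity of expectation: E[X] = Σ_H E[X_H] = 20160 · p^{9} = 20160 · 40353607/387420489 = 90392079680/43046721.
Numerically: E[X] ≈ 2100.

E[X] = 20160 · (7/9)^{9} = 90392079680/43046721 ≈ 2100.


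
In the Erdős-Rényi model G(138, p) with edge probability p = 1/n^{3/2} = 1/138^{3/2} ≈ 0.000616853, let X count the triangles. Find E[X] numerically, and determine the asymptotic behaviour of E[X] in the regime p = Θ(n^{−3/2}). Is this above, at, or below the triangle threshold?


Number of potential triangles: C(138, 3) = 428536.
Each occurs with probability p³ ≈ (0.000616853)³ ≈ 2.34716765e-10.
By linearity: E[X] = C(138, 3)·p³ ≈ 428536 · 2.34716765e-10 ≈ 0.000101.
Since α = 3/2 > 1, p = c/n^{3/2} = o(1/n) is below the triangle threshold p ~ 1/n. Asymptotically E[X] ~ (c³/6)·n^{3(1−α)} = (1³/6)·n^{-1.5} → 0, so by Markov's inequality G has no triangles w.h.p.

E[X] ≈ 0.000101; in regime p = Θ(1/n^{3/2}) E[X] tends to 0 (below the triangle threshold p ~ 1/n).


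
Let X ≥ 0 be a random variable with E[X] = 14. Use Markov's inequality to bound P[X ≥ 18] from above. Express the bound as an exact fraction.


μ = E[X] = 14, a = 18.
Markov: P[X ≥ 18] ≤ μ/a = (14)/18 = 7/9.
Numerically: ≈ 0.77778.
(Since a = 18 > μ = 14.00000, the bound 7/9 is < 1 and informative.)

P[X ≥ 18] ≤ 7/9 ≈ 0.77778.


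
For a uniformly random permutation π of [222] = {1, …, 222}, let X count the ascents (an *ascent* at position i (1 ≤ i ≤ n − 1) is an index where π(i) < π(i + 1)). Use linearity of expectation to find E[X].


Write X = Σ X_I over i = 1, …, 221, with X_I the indicator of one ascent.
There are 221 indicators.
For each fixed i, the pair (π(i), π(i+1)) is a uniformly random ordered pair of distinct values from {1, …, 222}; by symmetry P[π(i) < π(i+1)] = 1/2.
By linearity: E[X] = 221 · (1/2) = (222 − 1) · (1/2) = 221/2 ≈ 110.500.

E[X] = 221/2 = 110.500.


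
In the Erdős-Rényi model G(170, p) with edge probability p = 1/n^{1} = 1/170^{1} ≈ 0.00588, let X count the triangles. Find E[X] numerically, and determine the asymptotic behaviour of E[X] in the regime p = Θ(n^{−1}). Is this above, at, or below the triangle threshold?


Number of potential triangles: C(170, 3) = 804440.
Each occurs with probability p³ ≈ (0.00588)³ ≈ 2.03542e-07.
By linearity: E[X] = C(170, 3)·p³ ≈ 804440 · 2.03542e-07 ≈ 0.164.
Here α = 1, so p = 1/n is exactly at the triangle threshold p ~ 1/n. Asymptotically E[X] → c³/6 = 1³/6 = 1/6 ≈ 0.167, a bounded constant. In this regime the triangle count is asymptotically Poisson(c³/6).

E[X] ≈ 0.164; in regime p = Θ(1/n^{1}) E[X] stays bounded (at the triangle threshold p ~ 1/n).


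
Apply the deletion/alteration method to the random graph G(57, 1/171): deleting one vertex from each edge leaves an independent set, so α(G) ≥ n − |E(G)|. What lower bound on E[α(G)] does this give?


E[|E(G)|] = C(57, 2)·p = 1596 · (1/171) = 28/3.
E[α(G)] ≥ n − E[|E(G)|] = 57 − 28/3 = 143/3.
Numerically: ≈ 47.667.
(This is only a lower bound; the true E[α(G)] may be larger.)

E[α(G)] ≥ 143/3 ≈ 47.667.


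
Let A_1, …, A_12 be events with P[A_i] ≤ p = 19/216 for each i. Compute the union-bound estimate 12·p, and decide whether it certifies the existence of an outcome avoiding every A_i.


Union bound: P[∪_{i=1}^{12} A_i] ≤ Σ_i P[A_i] ≤ 12·p = 12·(19/216) = 19/18.
Numerically: 19/18 ≈ 1.05556.
Is 19/18 < 1? NO.
Since the bound 19/18 is ≥ 1, the union bound is uninformative here; it does NOT by itself certify existence.

12·p = 19/18 ≈ 1.05556; existence NOT certified by the union bound.


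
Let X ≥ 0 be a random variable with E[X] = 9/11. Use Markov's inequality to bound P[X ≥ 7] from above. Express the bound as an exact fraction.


μ = E[X] = 9/11, a = 7.
Markov: P[X ≥ 7] ≤ μ/a = (9/11)/7 = 9/77.
Numerically: ≈ 0.1169.
(Since a = 7 > μ = 0.8182, the bound 9/77 is < 1 and informative.)

P[X ≥ 7] ≤ 9/77 ≈ 0.1169.


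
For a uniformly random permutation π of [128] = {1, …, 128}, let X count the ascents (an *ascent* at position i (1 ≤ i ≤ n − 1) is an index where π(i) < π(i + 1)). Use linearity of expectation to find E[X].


Write X = Σ X_I over i = 1, …, 127, with X_I the indicator of one ascent.
There are 127 indicators.
For each fixed i, the pair (π(i), π(i+1)) is a uniformly random ordered pair of distinct values from {1, …, 128}; by symmetry P[π(i) < π(i+1)] = 1/2.
By linearity: E[X] = 127 · (1/2) = (128 − 1) · (1/2) = 127/2 ≈ 63.500.

E[X] = 127/2 = 63.500.


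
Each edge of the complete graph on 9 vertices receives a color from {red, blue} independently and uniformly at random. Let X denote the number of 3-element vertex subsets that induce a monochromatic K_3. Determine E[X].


Let X = Σ_S X_S over the C(9, 3) = 84 subsets S of size 3, where X_S = 1 if the K_3 on S is monochromatic.
For a fixed S, the K_3 on S has C(3, 2) = 3 edges. P[all 3 edges red] = (1/2)^3, and likewise for blue, so P[monochromatic] = 2·(1/2)^3 = 2^{1 − 3} = 1/4.
By linearity: E[X] = C(9, 3) · 2^{1 − 3} = 84 · 1/4 = 21.
Numerically: E[X] ≈ 21.000000.

E[X] = C(9,3)·2^(1−C(3,2)) = 21 ≈ 21.000000.


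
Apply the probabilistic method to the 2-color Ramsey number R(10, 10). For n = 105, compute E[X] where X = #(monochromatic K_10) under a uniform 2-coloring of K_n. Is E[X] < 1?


E[X] = C(105, 10) · 2^{1 − 45} = 28848458598960 · 2^{−44} = 28848458598960/17592186044416.
As a reduced fraction: E[X] = 1803028662435/1099511627776 ≈ 1.639845.
Is E[X] < 1? NO.
Since E[X] ≥ 1, the first-moment bound is inconclusive at n = 105; it does NOT by itself certify R(10, 10) > 105.

E[X] = 1803028662435/1099511627776 ≈ 1.639845; E[X] ≥ 1; first-moment method inconclusive here.


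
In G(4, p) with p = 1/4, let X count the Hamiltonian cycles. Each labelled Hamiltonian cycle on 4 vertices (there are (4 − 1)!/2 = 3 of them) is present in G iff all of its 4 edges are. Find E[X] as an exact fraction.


K_4 has (4 − 1)!/2 = 3 labelled Hamiltonian cycles.
For each such Hamiltonian cycle H, let X_H = 1 if all 4 edges of H are present in G. Then P[X_H = 1] = p^{4} = (1/4)^{4} = 1/256.
Summing the indicators: E[X] = Σ_H E[X_H] = 3 · p^{4} = 3 · 1/256 = 3/256.
Numerically: E[X] ≈ 0.01172.

E[X] = 3 · (1/4)^{4} = 3/256 ≈ 0.01172.


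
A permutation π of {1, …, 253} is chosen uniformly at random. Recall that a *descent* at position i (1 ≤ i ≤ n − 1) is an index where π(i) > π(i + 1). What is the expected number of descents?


Write X = Σ X_I over i = 1, …, 252, with X_I the indicator of one descent.
There are 252 indicators.
For each fixed i, the pair (π(i), π(i+1)) is a uniformly random ordered pair of distinct values from {1, …, 253}; by symmetry P[π(i) > π(i+1)] = 1/2.
By linearity: E[X] = 252 · (1/2) = (253 − 1) · (1/2) = 126 ≈ 126.0000.

E[X] = 126 = 126.0000.


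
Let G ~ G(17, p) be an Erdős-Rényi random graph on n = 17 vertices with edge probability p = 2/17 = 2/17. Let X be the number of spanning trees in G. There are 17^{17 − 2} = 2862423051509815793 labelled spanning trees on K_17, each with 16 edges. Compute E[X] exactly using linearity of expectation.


K_17 has 17^{17 − 2} = 2862423051509815793 labelled spanning trees.
For each such spanning tree H, let X_H = 1 if all 16 edges of H are present in G. Then P[X_H = 1] = p^{16} = (2/17)^{16} = 65536/48661191875666868481.
By linearity of expectation: E[X] = Σ_H E[X_H] = 2862423051509815793 · p^{16} = 2862423051509815793 · 65536/48661191875666868481 = 65536/17.
Numerically: E[X] ≈ 3855.06.

E[X] = 2862423051509815793 · (2/17)^{16} = 65536/17 ≈ 3855.06.


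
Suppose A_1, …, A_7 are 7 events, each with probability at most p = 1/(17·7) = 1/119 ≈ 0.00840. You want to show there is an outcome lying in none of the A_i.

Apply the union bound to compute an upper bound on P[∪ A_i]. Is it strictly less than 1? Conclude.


Union bound: P[∪_{i=1}^{7} A_i] ≤ Σ_i P[A_i] ≤ 7·p = 7·(1/119) = 1/17.
Numerically: 1/17 ≈ 0.05882.
Is 1/17 < 1? YES.
Since P[∪ A_i] ≤ 1/17 < 1, the complement has P[∩ A_i^c] ≥ 1 − 1/17 = 16/17 > 0, so some outcome avoids every A_i.

7·p = 1/17 ≈ 0.05882; existence CERTIFIED by the union bound.


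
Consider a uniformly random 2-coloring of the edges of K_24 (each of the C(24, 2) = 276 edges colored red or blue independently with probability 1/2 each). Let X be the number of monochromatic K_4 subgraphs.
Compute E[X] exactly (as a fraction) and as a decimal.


Let X = Σ_S X_S over the C(24, 4) = 10626 subsets S of size 4, where X_S = 1 if the K_4 on S is monochromatic.
For a fixed S, the K_4 on S has C(4, 2) = 6 edges. P[all 6 edges red] = (1/2)^6, and likewise for blue, so P[monochromatic] = 2·(1/2)^6 = 2^{1 − 6} = 1/32.
By linearity of expectation: E[X] = C(24, 4) · 2^{1 − 6} = 10626 · 1/32 = 5313/16.
Numerically: E[X] ≈ 332.062.

E[X] = C(24,4)·2^(1−C(4,2)) = 5313/16 ≈ 332.062.


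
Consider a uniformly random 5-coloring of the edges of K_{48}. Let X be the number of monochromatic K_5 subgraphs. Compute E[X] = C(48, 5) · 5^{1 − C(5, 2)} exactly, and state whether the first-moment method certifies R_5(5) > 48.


E[X] = C(48, 5) · 5^{1 − 10} = 1712304 · 5^{−9} = 1712304/1953125.
As a reduced fraction: E[X] = 1712304/1953125 ≈ 0.8766996.
Is E[X] < 1? YES.
Since E[X] < 1, there exists a 5-coloring of K_{48} with no monochromatic K_5; hence R_5(5) > 48.

E[X] = 1712304/1953125 ≈ 0.8766996; E[X] < 1, so R_5(5) > 48.


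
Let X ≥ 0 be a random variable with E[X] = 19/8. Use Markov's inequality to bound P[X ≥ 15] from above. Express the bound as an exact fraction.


μ = E[X] = 19/8, a = 15.
Markov: P[X ≥ 15] ≤ μ/a = (19/8)/15 = 19/120.
Numerically: ≈ 0.1583.
(Since a = 15 > μ = 2.3750, the bound 19/120 is < 1 and informative.)

P[X ≥ 15] ≤ 19/120 ≈ 0.1583.


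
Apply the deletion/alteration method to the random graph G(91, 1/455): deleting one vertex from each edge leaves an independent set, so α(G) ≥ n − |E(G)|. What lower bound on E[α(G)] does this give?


E[|E(G)|] = C(91, 2)·p = 4095 · (1/455) = 9.
E[α(G)] ≥ n − E[|E(G)|] = 91 − 9 = 82.
Numerically: ≈ 82.0000.
(This is only a lower bound; the true E[α(G)] may be larger.)

E[α(G)] ≥ 82 ≈ 82.0000.


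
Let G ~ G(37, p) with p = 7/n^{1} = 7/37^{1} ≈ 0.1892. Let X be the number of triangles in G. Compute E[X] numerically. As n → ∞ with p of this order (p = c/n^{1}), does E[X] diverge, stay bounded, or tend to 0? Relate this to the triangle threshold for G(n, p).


Number of potential triangles: C(37, 3) = 7770.
Each occurs with probability p³ ≈ (0.1892)³ ≈ 6.771563e-03.
By linearity: E[X] = C(37, 3)·p³ ≈ 7770 · 6.771563e-03 ≈ 52.6150.
Here α = 1, so p = 7/n is exactly at the triangle threshold p ~ 1/n. Asymptotically E[X] → c³/6 = 7³/6 = 343/6 ≈ 57.1667, a bounded constant. In this regime the triangle count is asymptotically Poisson(c³/6).

E[X] ≈ 52.6150; in regime p = Θ(1/n^{1}) E[X] stays bounded (at the triangle threshold p ~ 1/n).


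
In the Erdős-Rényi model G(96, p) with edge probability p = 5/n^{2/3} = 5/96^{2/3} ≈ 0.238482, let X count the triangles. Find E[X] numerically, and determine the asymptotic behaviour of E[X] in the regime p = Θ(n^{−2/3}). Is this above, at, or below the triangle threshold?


Number of potential triangles: C(96, 3) = 142880.
Each occurs with probability p³ ≈ (0.238482)³ ≈ 1.35633681e-02.
By linearity: E[X] = C(96, 3)·p³ ≈ 142880 · 1.35633681e-02 ≈ 1937.934028.
Since α = 2/3 < 1, p = c/n^{2/3} ≫ 1/n is above the triangle threshold p ~ 1/n. Asymptotically E[X] ~ (c³/6)·n^{3(1−α)} = (5³/6)·n^{1} → ∞; triangles are abundant w.h.p.

E[X] ≈ 1937.934028; in regime p = Θ(1/n^{2/3}) E[X] diverges (above the triangle threshold p ~ 1/n).


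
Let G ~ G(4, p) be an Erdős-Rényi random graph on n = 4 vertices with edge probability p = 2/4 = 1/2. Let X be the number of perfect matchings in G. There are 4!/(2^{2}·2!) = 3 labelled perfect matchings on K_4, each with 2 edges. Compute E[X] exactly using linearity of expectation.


K_4 has 4!/(2^{2}·2!) = 3 labelled perfect matchings.
For each such perfect matching H, let X_H = 1 if all 2 edges of H are present in G. Then P[X_H = 1] = p^{2} = (1/2)^{2} = 1/4.
Summing the indicators: E[X] = Σ_H E[X_H] = 3 · p^{2} = 3 · 1/4 = 3/4.
Numerically: E[X] ≈ 0.75.

E[X] = 3 · (1/2)^{2} = 3/4 ≈ 0.75.


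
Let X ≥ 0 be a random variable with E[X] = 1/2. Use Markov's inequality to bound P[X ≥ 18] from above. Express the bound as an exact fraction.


μ = E[X] = 1/2, a = 18.
Markov: P[X ≥ 18] ≤ μ/a = (1/2)/18 = 1/36.
Numerically: ≈ 0.02778.
(Since a = 18 > μ = 0.50000, the bound 1/36 is < 1 and informative.)

P[X ≥ 18] ≤ 1/36 ≈ 0.02778.


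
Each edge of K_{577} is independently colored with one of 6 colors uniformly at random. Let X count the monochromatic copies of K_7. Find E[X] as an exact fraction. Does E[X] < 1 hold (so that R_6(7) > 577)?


E[X] = C(577, 7) · 6^{1 − 21} = 4073186129881440 · 6^{−20} = 4073186129881440/3656158440062976.
As a reduced fraction: E[X] = 42429022186265/38084983750656 ≈ 1.114.
Is E[X] < 1? NO.
Since E[X] ≥ 1, the first-moment bound is inconclusive at n = 577; it does NOT by itself certify R_6(7) > 577.

E[X] = 42429022186265/38084983750656 ≈ 1.114; E[X] ≥ 1; first-moment method inconclusive here.


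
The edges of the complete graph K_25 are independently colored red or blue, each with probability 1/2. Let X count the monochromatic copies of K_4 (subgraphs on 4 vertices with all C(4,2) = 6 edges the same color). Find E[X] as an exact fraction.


Let X = Σ_S X_S over the C(25, 4) = 12650 subsets S of size 4, where X_S = 1 if the K_4 on S is monochromatic.
For a fixed S, the K_4 on S has C(4, 2) = 6 edges. P[all 6 edges red] = (1/2)^6, and likewise for blue, so P[monochromatic] = 2·(1/2)^6 = 2^{1 − 6} = 1/32.
By linearity: E[X] = C(25, 4) · 2^{1 − 6} = 12650 · 1/32 = 6325/16.
Numerically: E[X] ≈ 395.31250.

E[X] = C(25,4)·2^(1−C(4,2)) = 6325/16 ≈ 395.31250.


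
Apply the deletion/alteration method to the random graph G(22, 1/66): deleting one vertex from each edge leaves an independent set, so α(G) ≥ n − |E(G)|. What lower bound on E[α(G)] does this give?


E[|E(G)|] = C(22, 2)·p = 231 · (1/66) = 7/2.
E[α(G)] ≥ n − E[|E(G)|] = 22 − 7/2 = 37/2.
Numerically: ≈ 18.500.
(This is only a lower bound; the true E[α(G)] may be larger.)

E[α(G)] ≥ 37/2 ≈ 18.500.


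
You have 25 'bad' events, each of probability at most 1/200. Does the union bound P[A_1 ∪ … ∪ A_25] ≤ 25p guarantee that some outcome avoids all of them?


Union bound: P[∪_{i=1}^{25} A_i] ≤ Σ_i P[A_i] ≤ 25·p = 25·(1/200) = 1/8.
Numerically: 1/8 ≈ 0.125.
Is 1/8 < 1? YES.
Since P[∪ A_i] ≤ 1/8 < 1, the complement has P[∩ A_i^c] ≥ 1 − 1/8 = 7/8 > 0, so some outcome avoids every A_i.

25·p = 1/8 ≈ 0.125; existence CERTIFIED by the union bound.


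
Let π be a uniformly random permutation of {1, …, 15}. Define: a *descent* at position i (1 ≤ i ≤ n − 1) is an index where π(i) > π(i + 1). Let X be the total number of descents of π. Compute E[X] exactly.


Write X = Σ X_I over i = 1, …, 14, with X_I the indicator of one descent.
There are 14 indicators.
For each fixed i, the pair (π(i), π(i+1)) is a uniformly random ordered pair of distinct values from {1, …, 15}; by symmetry P[π(i) > π(i+1)] = 1/2.
By linearity: E[X] = 14 · (1/2) = (15 − 1) · (1/2) = 7 ≈ 7.000.

E[X] = 7 = 7.000.


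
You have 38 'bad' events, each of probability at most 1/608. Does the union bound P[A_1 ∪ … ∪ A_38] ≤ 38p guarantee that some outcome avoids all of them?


Union bound: P[∪_{i=1}^{38} A_i] ≤ Σ_i P[A_i] ≤ 38·p = 38·(1/608) = 1/16.
Numerically: 1/16 ≈ 0.0625.
Is 1/16 < 1? YES.
Since P[∪ A_i] ≤ 1/16 < 1, the complement has P[∩ A_i^c] ≥ 1 − 1/16 = 15/16 > 0, so some outcome avoids every A_i.

38·p = 1/16 ≈ 0.0625; existence CERTIFIED by the union bound.


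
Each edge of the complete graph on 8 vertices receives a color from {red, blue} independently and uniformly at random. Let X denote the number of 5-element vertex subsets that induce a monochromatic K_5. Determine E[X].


Let X = Σ_S X_S over the C(8, 5) = 56 subsets S of size 5, where X_S = 1 if the K_5 on S is monochromatic.
For a fixed S, the K_5 on S has C(5, 2) = 10 edges. P[all 10 edges red] = (1/2)^10, and likewise for blue, so P[monochromatic] = 2·(1/2)^10 = 2^{1 − 10} = 1/512.
By linearity of expectation: E[X] = C(8, 5) · 2^{1 − 10} = 56 · 1/512 = 7/64.
Numerically: E[X] ≈ 0.1094.

E[X] = C(8,5)·2^(1−C(5,2)) = 7/64 ≈ 0.1094.


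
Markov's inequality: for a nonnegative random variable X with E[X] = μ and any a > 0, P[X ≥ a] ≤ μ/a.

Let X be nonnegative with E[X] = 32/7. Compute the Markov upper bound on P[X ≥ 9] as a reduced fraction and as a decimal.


μ = E[X] = 32/7, a = 9.
Markov: P[X ≥ 9] ≤ μ/a = (32/7)/9 = 32/63.
Numerically: ≈ 0.5079.
(Since a = 9 > μ = 4.5714, the bound 32/63 is < 1 and informative.)

P[X ≥ 9] ≤ 32/63 ≈ 0.5079.


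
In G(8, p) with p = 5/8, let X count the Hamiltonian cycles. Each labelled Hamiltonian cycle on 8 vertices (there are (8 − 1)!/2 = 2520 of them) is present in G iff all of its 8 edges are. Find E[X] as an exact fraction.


K_8 has (8 − 1)!/2 = 2520 labelled Hamiltonian cycles.
For each such Hamiltonian cycle H, let X_H = 1 if all 8 edges of H are present in G. Then P[X_H = 1] = p^{8} = (5/8)^{8} = 390625/16777216.
By linearity: E[X] = Σ_H E[X_H] = 2520 · p^{8} = 2520 · 390625/16777216 = 123046875/2097152.
Numerically: E[X] ≈ 58.6733.

E[X] = 2520 · (5/8)^{8} = 123046875/2097152 ≈ 58.6733.


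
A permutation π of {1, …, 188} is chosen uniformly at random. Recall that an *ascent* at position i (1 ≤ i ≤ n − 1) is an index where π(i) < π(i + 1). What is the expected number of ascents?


Write X = Σ X_I over i = 1, …, 187, with X_I the indicator of one ascent.
There are 187 indicators.
For each fixed i, the pair (π(i), π(i+1)) is a uniformly random ordered pair of distinct values from {1, …, 188}; by symmetry P[π(i) < π(i+1)] = 1/2.
By linearity: E[X] = 187 · (1/2) = (188 − 1) · (1/2) = 187/2 ≈ 93.50000.

E[X] = 187/2 = 93.50000.


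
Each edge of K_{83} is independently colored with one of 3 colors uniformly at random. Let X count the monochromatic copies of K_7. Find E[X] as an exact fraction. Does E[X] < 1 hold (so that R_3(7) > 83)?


E[X] = C(83, 7) · 3^{1 − 21} = 4151918628 · 3^{−20} = 4151918628/3486784401.
As a reduced fraction: E[X] = 153774764/129140163 ≈ 1.1907586.
Is E[X] < 1? NO.
Since E[X] ≥ 1, the first-moment bound is inconclusive at n = 83; it does NOT by itself certify R_3(7) > 83.

E[X] = 153774764/129140163 ≈ 1.1907586; E[X] ≥ 1; first-moment method inconclusive here.


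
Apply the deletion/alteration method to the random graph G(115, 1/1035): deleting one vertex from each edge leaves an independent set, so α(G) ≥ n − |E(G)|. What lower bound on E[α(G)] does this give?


E[|E(G)|] = C(115, 2)·p = 6555 · (1/1035) = 19/3.
E[α(G)] ≥ n − E[|E(G)|] = 115 − 19/3 = 326/3.
Numerically: ≈ 108.667.
(This is only a lower bound; the true E[α(G)] may be larger.)

E[α(G)] ≥ 326/3 ≈ 108.667.


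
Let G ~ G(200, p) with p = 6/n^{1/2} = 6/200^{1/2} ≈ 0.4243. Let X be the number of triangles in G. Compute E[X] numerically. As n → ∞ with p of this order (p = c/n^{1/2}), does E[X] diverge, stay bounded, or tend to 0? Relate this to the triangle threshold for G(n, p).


Number of potential triangles: C(200, 3) = 1313400.
Each occurs with probability p³ ≈ (0.4243)³ ≈ 7.636753e-02.
By linearity: E[X] = C(200, 3)·p³ ≈ 1313400 · 7.636753e-02 ≈ 100301.1170.
Since α = 1/2 < 1, p = c/n^{1/2} ≫ 1/n is above the triangle threshold p ~ 1/n. Asymptotically E[X] ~ (c³/6)·n^{3(1−α)} = (6³/6)·n^{1.5} → ∞; triangles are abundant w.h.p.

E[X] ≈ 100301.1170; in regime p = Θ(1/n^{1/2}) E[X] diverges (above the triangle threshold p ~ 1/n).


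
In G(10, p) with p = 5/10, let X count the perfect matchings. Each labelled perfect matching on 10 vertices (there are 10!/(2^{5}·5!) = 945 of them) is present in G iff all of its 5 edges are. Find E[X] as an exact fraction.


K_10 has 10!/(2^{5}·5!) = 945 labelled perfect matchings.
For each such perfect matching H, let X_H = 1 if all 5 edges of H are present in G. Then P[X_H = 1] = p^{5} = (1/2)^{5} = 1/32.
By linearity: E[X] = Σ_H E[X_H] = 945 · p^{5} = 945 · 1/32 = 945/32.
Numerically: E[X] ≈ 29.5.

E[X] = 945 · (1/2)^{5} = 945/32 ≈ 29.5.


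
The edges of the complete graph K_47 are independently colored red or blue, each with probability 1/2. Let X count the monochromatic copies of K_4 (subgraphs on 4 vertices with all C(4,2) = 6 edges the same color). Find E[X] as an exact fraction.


Let X = Σ_S X_S over the C(47, 4) = 178365 subsets S of size 4, where X_S = 1 if the K_4 on S is monochromatic.
For a fixed S, the K_4 on S has C(4, 2) = 6 edges. P[all 6 edges red] = (1/2)^6, and likewise for blue, so P[monochromatic] = 2·(1/2)^6 = 2^{1 − 6} = 1/32.
By linearity: E[X] = C(47, 4) · 2^{1 − 6} = 178365 · 1/32 = 178365/32.
Numerically: E[X] ≈ 5573.906.

E[X] = C(47,4)·2^(1−C(4,2)) = 178365/32 ≈ 5573.906.


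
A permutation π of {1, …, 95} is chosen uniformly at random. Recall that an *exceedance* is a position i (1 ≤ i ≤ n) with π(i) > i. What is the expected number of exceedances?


Write X = Σ_{i=1}^{95} X_i, where X_i = 1_{π(i) > i}.
For each fixed i, π(i) is uniform over {1, …, 95} (marginal of a uniform permutation), so P[π(i) > i] = (n − i)/n. Summing: Σ_{i=1}^{95} (n − i)/n = (0 + 1 + … + 94)/95 = 95(95 − 1)/(2·95) = (95 − 1)/2.
Hence E[X] = Σ_{i=1}^{95} (95 − i)/95 = 47 ≈ 47.000000.

E[X] = 47 = 47.000000.


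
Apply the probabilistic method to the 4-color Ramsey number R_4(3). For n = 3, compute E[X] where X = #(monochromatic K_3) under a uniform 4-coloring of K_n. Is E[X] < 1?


E[X] = C(3, 3) · 4^{1 − 3} = 1 · 4^{−2} = 1/16.
As a reduced fraction: E[X] = 1/16 ≈ 0.062500.
Is E[X] < 1? YES.
Since E[X] < 1, there exists a 4-coloring of K_{3} with no monochromatic K_3; hence R_4(3) > 3.

E[X] = 1/16 ≈ 0.062500; E[X] < 1, so R_4(3) > 3.


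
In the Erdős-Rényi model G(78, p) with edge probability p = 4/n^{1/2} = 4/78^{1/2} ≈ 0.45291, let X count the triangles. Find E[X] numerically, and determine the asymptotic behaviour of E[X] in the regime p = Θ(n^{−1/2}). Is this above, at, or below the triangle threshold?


Number of potential triangles: C(78, 3) = 76076.
Each occurs with probability p³ ≈ (0.45291)³ ≈ 9.2904782e-02.
By linearity: E[X] = C(78, 3)·p³ ≈ 76076 · 9.2904782e-02 ≈ 7067.82422.
Since α = 1/2 < 1, p = c/n^{1/2} ≫ 1/n is above the triangle threshold p ~ 1/n. Asymptotically E[X] ~ (c³/6)·n^{3(1−α)} = (4³/6)·n^{1.5} → ∞; triangles are abundant w.h.p.

E[X] ≈ 7067.82422; in regime p = Θ(1/n^{1/2}) E[X] diverges (above the triangle threshold p ~ 1/n).


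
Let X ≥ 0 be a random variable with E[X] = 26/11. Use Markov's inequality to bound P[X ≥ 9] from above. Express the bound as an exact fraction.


μ = E[X] = 26/11, a = 9.
Markov: P[X ≥ 9] ≤ μ/a = (26/11)/9 = 26/99.
Numerically: ≈ 0.2626.
(Since a = 9 > μ = 2.3636, the bound 26/99 is < 1 and informative.)

P[X ≥ 9] ≤ 26/99 ≈ 0.2626.


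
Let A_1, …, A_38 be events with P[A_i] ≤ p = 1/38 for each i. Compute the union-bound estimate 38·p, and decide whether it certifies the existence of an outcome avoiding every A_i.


Union bound: P[∪_{i=1}^{38} A_i] ≤ Σ_i P[A_i] ≤ 38·p = 38·(1/38) = 1.
Numerically: 1 ≈ 1.0000.
Is 1 < 1? NO.
Since the bound 1 is ≥ 1, the union bound is uninformative here; it does NOT by itself certify existence.

38·p = 1 ≈ 1.0000; existence NOT certified by the union bound.


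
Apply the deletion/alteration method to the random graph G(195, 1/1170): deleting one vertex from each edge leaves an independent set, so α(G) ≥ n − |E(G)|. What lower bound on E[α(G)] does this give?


E[|E(G)|] = C(195, 2)·p = 18915 · (1/1170) = 97/6.
E[α(G)] ≥ n − E[|E(G)|] = 195 − 97/6 = 1073/6.
Numerically: ≈ 178.83333.
(This is only a lower bound; the true E[α(G)] may be larger.)

E[α(G)] ≥ 1073/6 ≈ 178.83333.


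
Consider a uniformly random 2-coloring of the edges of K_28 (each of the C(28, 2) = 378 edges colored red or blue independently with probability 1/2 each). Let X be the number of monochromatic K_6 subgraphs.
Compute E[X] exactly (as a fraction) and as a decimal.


Let X = Σ_S X_S over the C(28, 6) = 376740 subsets S of size 6, where X_S = 1 if the K_6 on S is monochromatic.
For a fixed S, the K_6 on S has C(6, 2) = 15 edges. P[all 15 edges red] = (1/2)^15, and likewise for blue, so P[monochromatic] = 2·(1/2)^15 = 2^{1 − 15} = 1/16384.
Summing: E[X] = C(28, 6) · 2^{1 − 15} = 376740 · 1/16384 = 94185/4096.
Numerically: E[X] ≈ 22.9944.

E[X] = C(28,6)·2^(1−C(6,2)) = 94185/4096 ≈ 22.9944.


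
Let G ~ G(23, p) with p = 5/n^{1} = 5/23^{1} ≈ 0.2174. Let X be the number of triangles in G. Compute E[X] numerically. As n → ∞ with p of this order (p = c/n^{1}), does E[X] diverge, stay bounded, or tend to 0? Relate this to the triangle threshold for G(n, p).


Number of potential triangles: C(23, 3) = 1771.
Each occurs with probability p³ ≈ (0.2174)³ ≈ 1.027369e-02.
By linearity: E[X] = C(23, 3)·p³ ≈ 1771 · 1.027369e-02 ≈ 18.1947.
Here α = 1, so p = 5/n is exactly at the triangle threshold p ~ 1/n. Asymptotically E[X] → c³/6 = 5³/6 = 125/6 ≈ 20.8333, a bounded constant. In this regime the triangle count is asymptotically Poisson(c³/6).

E[X] ≈ 18.1947; in regime p = Θ(1/n^{1}) E[X] stays bounded (at the triangle threshold p ~ 1/n).


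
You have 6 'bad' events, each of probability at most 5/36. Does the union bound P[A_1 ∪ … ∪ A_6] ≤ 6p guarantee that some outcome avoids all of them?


Union bound: P[∪_{i=1}^{6} A_i] ≤ Σ_i P[A_i] ≤ 6·p = 6·(5/36) = 5/6.
Numerically: 5/6 ≈ 0.83333.
Is 5/6 < 1? YES.
Since P[∪ A_i] ≤ 5/6 < 1, the complement has P[∩ A_i^c] ≥ 1 − 5/6 = 1/6 > 0, so some outcome avoids every A_i.

6·p = 5/6 ≈ 0.83333; existence CERTIFIED by the union bound.


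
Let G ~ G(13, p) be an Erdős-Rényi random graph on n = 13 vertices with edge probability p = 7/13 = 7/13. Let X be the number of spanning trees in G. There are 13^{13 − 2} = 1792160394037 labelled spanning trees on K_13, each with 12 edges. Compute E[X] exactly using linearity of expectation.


K_13 has 13^{13 − 2} = 1792160394037 labelled spanning trees.
For each such spanning tree H, let X_H = 1 if all 12 edges of H are present in G. Then P[X_H = 1] = p^{12} = (7/13)^{12} = 13841287201/23298085122481.
Summing the indicators: E[X] = Σ_H E[X_H] = 1792160394037 · p^{12} = 1792160394037 · 13841287201/23298085122481 = 13841287201/13.
Numerically: E[X] ≈ 1.06471e+09.

E[X] = 1792160394037 · (7/13)^{12} = 13841287201/13 ≈ 1.06471e+09.


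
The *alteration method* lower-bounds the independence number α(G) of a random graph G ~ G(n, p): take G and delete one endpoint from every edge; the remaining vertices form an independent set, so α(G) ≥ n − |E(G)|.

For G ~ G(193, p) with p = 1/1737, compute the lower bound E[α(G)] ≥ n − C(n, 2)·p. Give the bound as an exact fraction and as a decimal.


E[|E(G)|] = C(193, 2)·p = 18528 · (1/1737) = 32/3.
E[α(G)] ≥ n − E[|E(G)|] = 193 − 32/3 = 547/3.
Numerically: ≈ 182.333.
(This is only a lower bound; the true E[α(G)] may be larger.)

E[α(G)] ≥ 547/3 ≈ 182.333.


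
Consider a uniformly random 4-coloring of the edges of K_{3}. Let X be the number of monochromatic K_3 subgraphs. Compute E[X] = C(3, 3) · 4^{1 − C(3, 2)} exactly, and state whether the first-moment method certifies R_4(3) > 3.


E[X] = C(3, 3) · 4^{1 − 3} = 1 · 4^{−2} = 1/16.
As a reduced fraction: E[X] = 1/16 ≈ 0.0625000.
Is E[X] < 1? YES.
Since E[X] < 1, there exists a 4-coloring of K_{3} with no monochromatic K_3; hence R_4(3) > 3.

E[X] = 1/16 ≈ 0.0625000; E[X] < 1, so R_4(3) > 3.


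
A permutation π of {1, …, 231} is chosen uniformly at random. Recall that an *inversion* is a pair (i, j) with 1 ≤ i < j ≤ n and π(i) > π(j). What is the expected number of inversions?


Write X = Σ X_I over the C(231, 2) = 26565 pairs i < j, with X_I the indicator of one inversion.
There are 26565 indicators.
For each fixed pair i < j, the values π(i) and π(j) are two distinct elements of {1, …, 231} in uniformly random order; by symmetry P[π(i) > π(j)] = 1/2.
By linearity: E[X] = 26565 · (1/2) = C(231, 2) · (1/2) = 26565/2 = 26565/2 ≈ 13282.500.

E[X] = 26565/2 = 13282.500.


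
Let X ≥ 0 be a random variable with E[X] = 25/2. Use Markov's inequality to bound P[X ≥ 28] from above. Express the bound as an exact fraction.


μ = E[X] = 25/2, a = 28.
Markov: P[X ≥ 28] ≤ μ/a = (25/2)/28 = 25/56.
Numerically: ≈ 0.44643.
(Since a = 28 > μ = 12.50000, the bound 25/56 is < 1 and informative.)

P[X ≥ 28] ≤ 25/56 ≈ 0.44643.


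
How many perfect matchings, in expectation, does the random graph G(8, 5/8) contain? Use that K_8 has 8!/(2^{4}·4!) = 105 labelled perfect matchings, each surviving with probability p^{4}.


K_8 has 8!/(2^{4}·4!) = 105 labelled perfect matchings.
For each such perfect matching H, let X_H = 1 if all 4 edges of H are present in G. Then P[X_H = 1] = p^{4} = (5/8)^{4} = 625/4096.
By linearity: E[X] = Σ_H E[X_H] = 105 · p^{4} = 105 · 625/4096 = 65625/4096.
Numerically: E[X] ≈ 16.022.

E[X] = 105 · (5/8)^{4} = 65625/4096 ≈ 16.022.


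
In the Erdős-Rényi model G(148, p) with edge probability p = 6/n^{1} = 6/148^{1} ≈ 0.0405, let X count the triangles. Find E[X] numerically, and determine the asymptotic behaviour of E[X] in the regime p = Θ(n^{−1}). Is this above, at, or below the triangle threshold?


Number of potential triangles: C(148, 3) = 529396.
Each occurs with probability p³ ≈ (0.0405)³ ≈ 6.66298e-05.
By linearity: E[X] = C(148, 3)·p³ ≈ 529396 · 6.66298e-05 ≈ 35.274.
Here α = 1, so p = 6/n is exactly at the triangle threshold p ~ 1/n. Asymptotically E[X] → c³/6 = 6³/6 = 36 ≈ 36.000, a bounded constant. In this regime the triangle count is asymptotically Poisson(c³/6).

E[X] ≈ 35.274; in regime p = Θ(1/n^{1}) E[X] stays bounded (at the triangle threshold p ~ 1/n).


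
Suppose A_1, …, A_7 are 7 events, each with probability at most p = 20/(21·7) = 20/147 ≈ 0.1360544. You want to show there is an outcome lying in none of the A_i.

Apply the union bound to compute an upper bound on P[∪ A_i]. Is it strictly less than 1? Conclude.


Union bound: P[∪_{i=1}^{7} A_i] ≤ Σ_i P[A_i] ≤ 7·p = 7·(20/147) = 20/21.
Numerically: 20/21 ≈ 0.9523810.
Is 20/21 < 1? YES.
Since P[∪ A_i] ≤ 20/21 < 1, the complement has P[∩ A_i^c] ≥ 1 − 20/21 = 1/21 > 0, so some outcome avoids every A_i.

7·p = 20/21 ≈ 0.9523810; existence CERTIFIED by the union bound.


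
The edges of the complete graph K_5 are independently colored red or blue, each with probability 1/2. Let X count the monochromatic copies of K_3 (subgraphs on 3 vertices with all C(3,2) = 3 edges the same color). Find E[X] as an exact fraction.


Let X = Σ_S X_S over the C(5, 3) = 10 subsets S of size 3, where X_S = 1 if the K_3 on S is monochromatic.
For a fixed S, the K_3 on S has C(3, 2) = 3 edges. P[all 3 edges red] = (1/2)^3, and likewise for blue, so P[monochromatic] = 2·(1/2)^3 = 2^{1 − 3} = 1/4.
By linearity of expectation: E[X] = C(5, 3) · 2^{1 − 3} = 10 · 1/4 = 5/2.
Numerically: E[X] ≈ 2.500000.

E[X] = C(5,3)·2^(1−C(3,2)) = 5/2 ≈ 2.500000.


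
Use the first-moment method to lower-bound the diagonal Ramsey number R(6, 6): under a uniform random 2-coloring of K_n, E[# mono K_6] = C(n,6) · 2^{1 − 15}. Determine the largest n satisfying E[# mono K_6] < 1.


We need C(n, 6) · 2^{1 − 15} < 1, i.e. C(n, 6) < 2^{15 − 1} = 16384.
Check values of n near the boundary:
  n = 16: C(16, 6) = 8008; 8008 < 16384? YES
  n = 17: C(17, 6) = 12376; 12376 < 16384? YES
  n = 18: C(18, 6) = 18564; 18564 < 16384? NO
  n = 19: C(19, 6) = 27132; 27132 < 16384? NO
The largest n with C(n, 6) < 16384 is n = 17 (where E[X] = 1547/2048 ≈ 0.7554). Hence R(6, 6) > 17, i.e. R(6, 6) ≥ 18.

Largest n = 17; hence R(6, 6) > 17.


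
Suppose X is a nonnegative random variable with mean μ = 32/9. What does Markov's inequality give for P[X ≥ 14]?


μ = E[X] = 32/9, a = 14.
Markov: P[X ≥ 14] ≤ μ/a = (32/9)/14 = 16/63.
Numerically: ≈ 0.2540.
(Since a = 14 > μ = 3.5556, the bound 16/63 is < 1 and informative.)

P[X ≥ 14] ≤ 16/63 ≈ 0.2540.


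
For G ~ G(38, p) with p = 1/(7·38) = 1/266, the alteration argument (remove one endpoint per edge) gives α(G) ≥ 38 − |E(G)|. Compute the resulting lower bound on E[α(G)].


E[|E(G)|] = C(38, 2)·p = 703 · (1/266) = 37/14.
E[α(G)] ≥ n − E[|E(G)|] = 38 − 37/14 = 495/14.
Numerically: ≈ 35.357143.
(This is only a lower bound; the true E[α(G)] may be larger.)

E[α(G)] ≥ 495/14 ≈ 35.357143.


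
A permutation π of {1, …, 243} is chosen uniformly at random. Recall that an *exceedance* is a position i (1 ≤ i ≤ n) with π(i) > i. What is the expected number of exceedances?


Write X = Σ_{i=1}^{243} X_i, where X_i = 1_{π(i) > i}.
For each fixed i, π(i) is uniform over {1, …, 243} (marginal of a uniform permutation), so P[π(i) > i] = (n − i)/n. Summing: Σ_{i=1}^{243} (n − i)/n = (0 + 1 + … + 242)/243 = 243(243 − 1)/(2·243) = (243 − 1)/2.
Hence E[X] = Σ_{i=1}^{243} (243 − i)/243 = 121 ≈ 121.00000.

E[X] = 121 = 121.00000.


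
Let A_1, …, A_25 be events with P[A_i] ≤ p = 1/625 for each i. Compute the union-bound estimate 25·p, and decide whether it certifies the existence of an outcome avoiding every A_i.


Union bound: P[∪_{i=1}^{25} A_i] ≤ Σ_i P[A_i] ≤ 25·p = 25·(1/625) = 1/25.
Numerically: 1/25 ≈ 0.0400.
Is 1/25 < 1? YES.
Since P[∪ A_i] ≤ 1/25 < 1, the complement has P[∩ A_i^c] ≥ 1 − 1/25 = 24/25 > 0, so some outcome avoids every A_i.

25·p = 1/25 ≈ 0.0400; existence CERTIFIED by the union bound.


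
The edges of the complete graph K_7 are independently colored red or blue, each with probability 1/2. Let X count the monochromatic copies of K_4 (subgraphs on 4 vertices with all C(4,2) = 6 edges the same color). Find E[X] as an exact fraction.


Let X = Σ_S X_S over the C(7, 4) = 35 subsets S of size 4, where X_S = 1 if the K_4 on S is monochromatic.
For a fixed S, the K_4 on S has C(4, 2) = 6 edges. P[all 6 edges red] = (1/2)^6, and likewise for blue, so P[monochromatic] = 2·(1/2)^6 = 2^{1 − 6} = 1/32.
By linearity of expectation: E[X] = C(7, 4) · 2^{1 − 6} = 35 · 1/32 = 35/32.
Numerically: E[X] ≈ 1.093750.

E[X] = C(7,4)·2^(1−C(4,2)) = 35/32 ≈ 1.093750.


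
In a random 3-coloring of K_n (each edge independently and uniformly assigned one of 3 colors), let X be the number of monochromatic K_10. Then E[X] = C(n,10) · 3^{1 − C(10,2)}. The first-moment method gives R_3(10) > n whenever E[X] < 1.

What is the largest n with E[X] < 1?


We need C(n, 10) · 3^{1 − 45} < 1, i.e. C(n, 10) < 3^{45 − 1} = 984770902183611232881.
Check values of n near the boundary:
  n = 569: C(569, 10) = 905357721286137524328; 905357721286137524328 < 984770902183611232881? YES
  n = 570: C(570, 10) = 921524823451961408691; 921524823451961408691 < 984770902183611232881? YES
  n = 571: C(571, 10) = 937951290893172842001; 937951290893172842001 < 984770902183611232881? YES
  n = 572: C(572, 10) = 954640815642161682606; 954640815642161682606 < 984770902183611232881? YES
  n = 573: C(573, 10) = 971597135635805762226; 971597135635805762226 < 984770902183611232881? YES
  n = 574: C(574, 10) = 988824035203816502691; 988824035203816502691 < 984770902183611232881? NO
  n = 575: C(575, 10) = 1006325345561406175305; 1006325345561406175305 < 984770902183611232881? NO
The largest n with C(n, 10) < 984770902183611232881 is n = 573 (where E[X] = 35985079097622435638/36472996377170786403 ≈ 0.9866225). Hence R_3(10) > 573, i.e. R_3(10) ≥ 574.

Largest n = 573; hence R_3(10) > 573.
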